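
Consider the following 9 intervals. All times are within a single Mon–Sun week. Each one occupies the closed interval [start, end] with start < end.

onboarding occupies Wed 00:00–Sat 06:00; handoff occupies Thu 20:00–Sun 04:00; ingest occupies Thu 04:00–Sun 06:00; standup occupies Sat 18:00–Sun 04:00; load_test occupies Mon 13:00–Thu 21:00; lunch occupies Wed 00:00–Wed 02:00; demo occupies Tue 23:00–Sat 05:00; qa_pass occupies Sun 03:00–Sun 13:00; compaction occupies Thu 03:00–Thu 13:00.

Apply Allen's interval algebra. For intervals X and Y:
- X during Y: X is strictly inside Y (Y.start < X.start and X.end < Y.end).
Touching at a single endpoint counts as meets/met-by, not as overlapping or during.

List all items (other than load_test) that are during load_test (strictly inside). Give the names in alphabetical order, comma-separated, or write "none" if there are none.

Target load_test = [Mon 13:00, Thu 21:00].
compaction [Thu 03:00, Thu 13:00] → during → yes.
demo [Tue 23:00, Sat 05:00] → overlapped-by → no.
handoff [Thu 20:00, Sun 04:00] → overlapped-by → no.
ingest [Thu 04:00, Sun 06:00] → overlapped-by → no.
lunch [Wed 00:00, Wed 02:00] → during → yes.
onboarding [Wed 00:00, Sat 06:00] → overlapped-by → no.
qa_pass [Sun 03:00, Sun 13:00] → after → no.
standup [Sat 18:00, Sun 04:00] → after → no.
Result: compaction, lunch.

compaction, lunch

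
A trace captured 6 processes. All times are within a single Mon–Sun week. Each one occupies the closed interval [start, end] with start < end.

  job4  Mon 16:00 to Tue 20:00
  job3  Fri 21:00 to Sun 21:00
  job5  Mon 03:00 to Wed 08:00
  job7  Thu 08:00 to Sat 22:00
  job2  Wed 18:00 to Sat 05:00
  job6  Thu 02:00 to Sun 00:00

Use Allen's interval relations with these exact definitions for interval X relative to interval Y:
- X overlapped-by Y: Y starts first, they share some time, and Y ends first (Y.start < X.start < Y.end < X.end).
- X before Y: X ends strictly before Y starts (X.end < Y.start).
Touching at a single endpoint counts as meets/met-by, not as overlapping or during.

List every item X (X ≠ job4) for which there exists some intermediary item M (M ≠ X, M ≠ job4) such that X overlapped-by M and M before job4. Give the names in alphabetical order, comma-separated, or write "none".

Target job4 = [Mon 16:00, Tue 20:00].
Intermediaries M with M before job4: none.
Union: none.

none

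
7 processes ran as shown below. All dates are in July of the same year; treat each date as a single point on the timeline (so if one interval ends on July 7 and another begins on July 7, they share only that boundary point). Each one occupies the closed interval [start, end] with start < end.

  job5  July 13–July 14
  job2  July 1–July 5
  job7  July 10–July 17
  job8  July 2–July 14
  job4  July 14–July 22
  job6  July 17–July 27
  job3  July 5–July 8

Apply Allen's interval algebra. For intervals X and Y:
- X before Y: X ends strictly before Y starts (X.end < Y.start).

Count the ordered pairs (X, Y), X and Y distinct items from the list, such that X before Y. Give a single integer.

Checking all 42 ordered pairs for relation 'before'; matching pairs in alphabetical order:
(job2, job4): job2 before job4 ✓
(job2, job5): job2 before job5 ✓
(job2, job6): job2 before job6 ✓
(job2, job7): job2 before job7 ✓
(job3, job4): job3 before job4 ✓
(job3, job5): job3 before job5 ✓
(job3, job6): job3 before job6 ✓
(job3, job7): job3 before job7 ✓
(job5, job6): job5 before job6 ✓
(job8, job6): job8 before job6 ✓
Count: 10.

10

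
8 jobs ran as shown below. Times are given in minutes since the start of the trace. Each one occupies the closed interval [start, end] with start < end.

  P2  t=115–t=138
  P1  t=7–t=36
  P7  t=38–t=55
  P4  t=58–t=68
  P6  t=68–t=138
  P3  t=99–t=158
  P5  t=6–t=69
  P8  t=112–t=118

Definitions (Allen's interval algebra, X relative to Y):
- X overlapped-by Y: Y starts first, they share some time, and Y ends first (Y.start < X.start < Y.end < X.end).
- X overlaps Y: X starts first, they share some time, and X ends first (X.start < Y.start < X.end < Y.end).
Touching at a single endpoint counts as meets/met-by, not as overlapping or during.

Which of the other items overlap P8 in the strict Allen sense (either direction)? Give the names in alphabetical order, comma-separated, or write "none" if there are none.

P2

Target P8 = [t=112, t=118].
P1 [t=7, t=36] → before → no.
P2 [t=115, t=138] → overlapped-by → yes.
P3 [t=99, t=158] → contains → no.
P4 [t=58, t=68] → before → no.
P5 [t=6, t=69] → before → no.
P6 [t=68, t=138] → contains → no.
P7 [t=38, t=55] → before → no.
Result: P2.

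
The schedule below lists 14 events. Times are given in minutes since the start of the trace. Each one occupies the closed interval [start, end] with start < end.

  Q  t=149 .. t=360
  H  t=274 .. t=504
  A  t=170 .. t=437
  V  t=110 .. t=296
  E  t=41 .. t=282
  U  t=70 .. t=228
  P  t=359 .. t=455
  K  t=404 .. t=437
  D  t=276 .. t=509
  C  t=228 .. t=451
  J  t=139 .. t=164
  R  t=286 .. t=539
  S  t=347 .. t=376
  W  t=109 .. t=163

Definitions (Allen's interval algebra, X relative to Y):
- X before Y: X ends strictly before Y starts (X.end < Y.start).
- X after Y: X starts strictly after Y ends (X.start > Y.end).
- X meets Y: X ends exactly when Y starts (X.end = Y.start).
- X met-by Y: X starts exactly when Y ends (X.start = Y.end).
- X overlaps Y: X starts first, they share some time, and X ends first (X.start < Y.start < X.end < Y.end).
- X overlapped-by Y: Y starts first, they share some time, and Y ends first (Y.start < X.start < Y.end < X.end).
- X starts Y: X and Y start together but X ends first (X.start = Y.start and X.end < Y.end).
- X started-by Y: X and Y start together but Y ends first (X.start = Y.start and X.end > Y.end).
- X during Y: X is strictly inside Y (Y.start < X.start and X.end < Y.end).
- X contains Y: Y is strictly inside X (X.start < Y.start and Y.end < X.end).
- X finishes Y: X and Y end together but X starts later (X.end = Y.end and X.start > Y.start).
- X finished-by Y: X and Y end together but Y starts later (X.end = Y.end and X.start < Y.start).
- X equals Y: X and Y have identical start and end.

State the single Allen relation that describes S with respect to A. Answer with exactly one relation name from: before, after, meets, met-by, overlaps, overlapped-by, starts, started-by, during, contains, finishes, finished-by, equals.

S = [t=347, t=376]; A = [t=170, t=437].
Compare endpoints: S.start > A.start, S.start < A.end, S.end > A.start, S.end < A.end.
That pattern is 'during'.

during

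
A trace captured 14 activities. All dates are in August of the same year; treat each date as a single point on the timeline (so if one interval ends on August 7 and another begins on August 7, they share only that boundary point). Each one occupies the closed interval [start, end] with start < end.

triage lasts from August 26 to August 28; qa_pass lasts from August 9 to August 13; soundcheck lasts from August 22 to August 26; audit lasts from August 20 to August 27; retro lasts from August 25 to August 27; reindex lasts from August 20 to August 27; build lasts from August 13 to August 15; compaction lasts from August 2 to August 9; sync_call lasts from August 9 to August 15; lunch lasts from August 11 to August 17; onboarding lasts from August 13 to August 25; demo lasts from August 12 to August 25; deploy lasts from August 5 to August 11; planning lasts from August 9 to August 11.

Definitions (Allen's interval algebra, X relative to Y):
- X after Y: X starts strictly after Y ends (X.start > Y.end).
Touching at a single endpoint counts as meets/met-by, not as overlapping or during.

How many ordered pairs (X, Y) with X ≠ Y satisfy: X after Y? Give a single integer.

47

Checking all 182 ordered pairs for relation 'after'; matching pairs in alphabetical order:
(audit, build): audit after build ✓
(audit, compaction): audit after compaction ✓
(audit, deploy): audit after deploy ✓
(audit, lunch): audit after lunch ✓
(audit, planning): audit after planning ✓
(audit, qa_pass): audit after qa_pass ✓
(audit, sync_call): audit after sync_call ✓
(build, compaction): build after compaction ✓
(build, deploy): build after deploy ✓
(build, planning): build after planning ✓
(demo, compaction): demo after compaction ✓
(demo, deploy): demo after deploy ✓
(demo, planning): demo after planning ✓
(lunch, compaction): lunch after compaction ✓
(onboarding, compaction): onboarding after compaction ✓
(onboarding, deploy): onboarding after deploy ✓
(onboarding, planning): onboarding after planning ✓
(reindex, build): reindex after build ✓
(reindex, compaction): reindex after compaction ✓
(reindex, deploy): reindex after deploy ✓
(reindex, lunch): reindex after lunch ✓
(reindex, planning): reindex after planning ✓
(reindex, qa_pass): reindex after qa_pass ✓
(reindex, sync_call): reindex after sync_call ✓
... plus 23 further pairs not listed.
Count: 47.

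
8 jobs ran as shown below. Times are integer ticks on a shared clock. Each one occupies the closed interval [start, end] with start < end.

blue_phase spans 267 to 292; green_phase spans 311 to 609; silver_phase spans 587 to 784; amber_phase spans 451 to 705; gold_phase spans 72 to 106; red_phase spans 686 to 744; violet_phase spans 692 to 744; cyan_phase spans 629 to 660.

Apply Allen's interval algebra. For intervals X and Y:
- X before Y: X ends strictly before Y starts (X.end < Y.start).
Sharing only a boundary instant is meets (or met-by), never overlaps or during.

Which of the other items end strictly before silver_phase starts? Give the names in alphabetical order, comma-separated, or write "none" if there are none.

Target silver_phase = [587, 784].
amber_phase [451, 705] → overlaps → no.
blue_phase [267, 292] → before → yes.
cyan_phase [629, 660] → during → no.
gold_phase [72, 106] → before → yes.
green_phase [311, 609] → overlaps → no.
red_phase [686, 744] → during → no.
violet_phase [692, 744] → during → no.
Result: blue_phase, gold_phase.

blue_phase, gold_phase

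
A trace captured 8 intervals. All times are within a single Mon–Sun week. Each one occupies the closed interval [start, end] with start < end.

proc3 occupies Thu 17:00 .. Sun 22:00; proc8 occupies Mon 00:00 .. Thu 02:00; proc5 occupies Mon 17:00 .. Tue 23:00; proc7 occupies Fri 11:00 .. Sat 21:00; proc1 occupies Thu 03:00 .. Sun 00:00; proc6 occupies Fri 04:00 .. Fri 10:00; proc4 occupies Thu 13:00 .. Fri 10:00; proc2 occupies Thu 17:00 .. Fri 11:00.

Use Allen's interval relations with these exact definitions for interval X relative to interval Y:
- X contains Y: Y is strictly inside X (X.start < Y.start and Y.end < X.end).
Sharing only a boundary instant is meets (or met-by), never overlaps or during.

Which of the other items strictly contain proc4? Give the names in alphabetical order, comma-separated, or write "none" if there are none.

Target proc4 = [Thu 13:00, Fri 10:00].
proc1 [Thu 03:00, Sun 00:00] → contains → yes.
proc2 [Thu 17:00, Fri 11:00] → overlapped-by → no.
proc3 [Thu 17:00, Sun 22:00] → overlapped-by → no.
proc5 [Mon 17:00, Tue 23:00] → before → no.
proc6 [Fri 04:00, Fri 10:00] → finishes → no.
proc7 [Fri 11:00, Sat 21:00] → after → no.
proc8 [Mon 00:00, Thu 02:00] → before → no.
Result: proc1.

proc1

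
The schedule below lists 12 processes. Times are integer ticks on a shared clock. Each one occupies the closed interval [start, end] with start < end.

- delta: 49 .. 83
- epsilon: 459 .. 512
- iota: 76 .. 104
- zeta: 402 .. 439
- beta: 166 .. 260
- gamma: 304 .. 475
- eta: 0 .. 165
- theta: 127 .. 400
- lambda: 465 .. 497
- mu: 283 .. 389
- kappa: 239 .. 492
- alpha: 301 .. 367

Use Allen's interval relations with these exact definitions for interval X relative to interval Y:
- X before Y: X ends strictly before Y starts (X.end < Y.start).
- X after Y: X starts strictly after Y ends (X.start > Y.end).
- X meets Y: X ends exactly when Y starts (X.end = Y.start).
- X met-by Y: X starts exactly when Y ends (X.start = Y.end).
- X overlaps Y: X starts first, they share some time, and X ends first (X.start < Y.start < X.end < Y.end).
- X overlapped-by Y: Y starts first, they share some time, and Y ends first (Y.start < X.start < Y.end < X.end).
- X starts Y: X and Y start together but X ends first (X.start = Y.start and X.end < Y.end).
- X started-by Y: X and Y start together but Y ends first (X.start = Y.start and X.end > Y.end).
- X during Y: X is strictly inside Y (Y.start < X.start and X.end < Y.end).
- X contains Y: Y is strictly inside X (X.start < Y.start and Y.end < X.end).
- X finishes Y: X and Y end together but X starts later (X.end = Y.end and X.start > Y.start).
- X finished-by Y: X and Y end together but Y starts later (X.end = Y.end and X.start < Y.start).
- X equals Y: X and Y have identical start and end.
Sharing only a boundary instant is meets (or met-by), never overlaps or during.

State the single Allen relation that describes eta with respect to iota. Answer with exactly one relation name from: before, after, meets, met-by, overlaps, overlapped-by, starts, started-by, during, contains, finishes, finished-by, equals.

contains

eta = [0, 165]; iota = [76, 104].
Compare endpoints: eta.start < iota.start, eta.start < iota.end, eta.end > iota.start, eta.end > iota.end.
That pattern is 'contains'.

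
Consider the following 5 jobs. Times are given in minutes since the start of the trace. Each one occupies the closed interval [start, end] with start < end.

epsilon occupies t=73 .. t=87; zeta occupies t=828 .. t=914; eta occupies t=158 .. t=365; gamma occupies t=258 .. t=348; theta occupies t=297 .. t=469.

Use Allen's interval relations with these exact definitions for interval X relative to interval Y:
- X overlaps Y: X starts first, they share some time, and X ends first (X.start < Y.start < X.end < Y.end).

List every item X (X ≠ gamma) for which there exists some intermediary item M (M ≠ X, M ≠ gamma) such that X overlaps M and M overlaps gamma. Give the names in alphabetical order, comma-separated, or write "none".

Target gamma = [t=258, t=348].
Intermediaries M with M overlaps gamma: none.
Union: none.

none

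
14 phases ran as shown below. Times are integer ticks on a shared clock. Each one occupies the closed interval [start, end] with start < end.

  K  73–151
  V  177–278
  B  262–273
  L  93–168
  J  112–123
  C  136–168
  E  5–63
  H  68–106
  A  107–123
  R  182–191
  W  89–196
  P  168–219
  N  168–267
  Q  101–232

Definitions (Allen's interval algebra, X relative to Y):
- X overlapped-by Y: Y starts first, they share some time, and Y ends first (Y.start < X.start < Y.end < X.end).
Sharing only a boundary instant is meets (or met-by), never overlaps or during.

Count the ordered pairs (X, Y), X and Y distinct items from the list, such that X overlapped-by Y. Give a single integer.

Checking all 182 ordered pairs for relation 'overlapped-by'; matching pairs in alphabetical order:
(B, N): B overlapped-by N ✓
(C, K): C overlapped-by K ✓
(K, H): K overlapped-by H ✓
(L, H): L overlapped-by H ✓
(L, K): L overlapped-by K ✓
(N, Q): N overlapped-by Q ✓
(N, W): N overlapped-by W ✓
(P, W): P overlapped-by W ✓
(Q, H): Q overlapped-by H ✓
(Q, K): Q overlapped-by K ✓
(Q, L): Q overlapped-by L ✓
(Q, W): Q overlapped-by W ✓
(V, N): V overlapped-by N ✓
(V, P): V overlapped-by P ✓
(V, Q): V overlapped-by Q ✓
(V, W): V overlapped-by W ✓
(W, H): W overlapped-by H ✓
(W, K): W overlapped-by K ✓
Count: 18.

18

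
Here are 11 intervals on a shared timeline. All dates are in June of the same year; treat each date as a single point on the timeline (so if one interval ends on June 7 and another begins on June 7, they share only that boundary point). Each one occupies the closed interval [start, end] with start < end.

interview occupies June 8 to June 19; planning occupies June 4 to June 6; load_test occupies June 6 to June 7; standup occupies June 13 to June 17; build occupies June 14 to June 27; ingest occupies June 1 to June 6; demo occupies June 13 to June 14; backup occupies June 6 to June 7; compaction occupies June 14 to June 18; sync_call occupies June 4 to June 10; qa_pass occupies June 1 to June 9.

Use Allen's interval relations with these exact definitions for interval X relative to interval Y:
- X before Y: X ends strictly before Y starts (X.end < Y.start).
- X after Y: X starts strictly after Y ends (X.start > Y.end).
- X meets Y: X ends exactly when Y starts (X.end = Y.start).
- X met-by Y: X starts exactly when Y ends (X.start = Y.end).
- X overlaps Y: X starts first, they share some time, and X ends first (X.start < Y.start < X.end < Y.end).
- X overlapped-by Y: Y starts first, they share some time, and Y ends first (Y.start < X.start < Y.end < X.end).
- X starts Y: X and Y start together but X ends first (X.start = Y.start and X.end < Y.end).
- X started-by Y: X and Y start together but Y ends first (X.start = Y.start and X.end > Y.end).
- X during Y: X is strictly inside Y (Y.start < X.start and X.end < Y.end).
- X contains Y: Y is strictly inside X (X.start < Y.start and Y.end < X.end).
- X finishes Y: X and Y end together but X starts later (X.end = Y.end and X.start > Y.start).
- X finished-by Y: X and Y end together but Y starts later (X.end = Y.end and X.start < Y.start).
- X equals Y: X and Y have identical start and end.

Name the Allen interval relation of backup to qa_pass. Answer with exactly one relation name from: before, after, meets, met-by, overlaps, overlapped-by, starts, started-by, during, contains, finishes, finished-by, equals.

during

backup = [June 6, June 7]; qa_pass = [June 1, June 9].
Compare endpoints: backup.start > qa_pass.start, backup.start < qa_pass.end, backup.end > qa_pass.start, backup.end < qa_pass.end.
That pattern is 'during'.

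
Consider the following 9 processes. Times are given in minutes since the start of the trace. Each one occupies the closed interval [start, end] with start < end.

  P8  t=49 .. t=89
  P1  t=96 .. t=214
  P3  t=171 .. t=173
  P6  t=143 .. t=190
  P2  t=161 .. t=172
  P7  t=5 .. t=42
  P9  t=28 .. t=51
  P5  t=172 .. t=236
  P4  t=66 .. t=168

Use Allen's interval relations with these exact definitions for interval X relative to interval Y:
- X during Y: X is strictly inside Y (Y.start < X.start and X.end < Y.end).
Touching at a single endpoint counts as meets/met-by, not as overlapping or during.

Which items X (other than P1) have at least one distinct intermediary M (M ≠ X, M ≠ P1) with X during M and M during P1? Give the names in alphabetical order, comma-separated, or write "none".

Target P1 = [t=96, t=214].
Intermediaries M with M during P1: P2, P3, P6.
Via P2 — items with X during P2: none.
Via P3 — items with X during P3: none.
Via P6 — items with X during P6: P2, P3.
Union: P2, P3.

P2, P3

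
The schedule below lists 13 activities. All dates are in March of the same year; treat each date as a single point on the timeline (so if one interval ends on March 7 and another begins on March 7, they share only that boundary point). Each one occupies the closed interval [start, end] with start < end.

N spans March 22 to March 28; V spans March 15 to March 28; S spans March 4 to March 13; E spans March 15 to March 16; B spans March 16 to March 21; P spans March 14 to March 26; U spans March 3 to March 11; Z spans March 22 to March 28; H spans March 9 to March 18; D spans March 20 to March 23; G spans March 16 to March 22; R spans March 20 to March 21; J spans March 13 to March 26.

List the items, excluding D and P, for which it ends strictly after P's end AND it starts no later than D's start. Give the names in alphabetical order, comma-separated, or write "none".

V

Conditions: its end is strictly after P's end (X.end > March 26) AND its start is no later than D's start (X.start <= March 20).
B: end March 21 > March 26? ✗; start March 16 <= March 20? ✓ → no.
E: end March 16 > March 26? ✗; start March 15 <= March 20? ✓ → no.
G: end March 22 > March 26? ✗; start March 16 <= March 20? ✓ → no.
H: end March 18 > March 26? ✗; start March 9 <= March 20? ✓ → no.
J: end March 26 > March 26? ✗; start March 13 <= March 20? ✓ → no.
N: end March 28 > March 26? ✓; start March 22 <= March 20? ✗ → no.
R: end March 21 > March 26? ✗; start March 20 <= March 20? ✓ → no.
S: end March 13 > March 26? ✗; start March 4 <= March 20? ✓ → no.
U: end March 11 > March 26? ✗; start March 3 <= March 20? ✓ → no.
V: end March 28 > March 26? ✓; start March 15 <= March 20? ✓ → yes.
Z: end March 28 > March 26? ✓; start March 22 <= March 20? ✗ → no.
Result: V.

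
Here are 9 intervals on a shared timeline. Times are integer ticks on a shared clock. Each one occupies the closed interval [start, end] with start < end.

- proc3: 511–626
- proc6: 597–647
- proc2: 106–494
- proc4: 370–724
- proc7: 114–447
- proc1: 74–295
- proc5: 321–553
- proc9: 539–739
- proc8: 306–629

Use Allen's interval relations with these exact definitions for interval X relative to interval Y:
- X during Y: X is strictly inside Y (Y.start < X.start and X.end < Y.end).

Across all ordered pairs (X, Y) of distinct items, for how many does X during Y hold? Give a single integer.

Checking all 72 ordered pairs for relation 'during'; matching pairs in alphabetical order:
(proc3, proc4): proc3 during proc4 ✓
(proc3, proc8): proc3 during proc8 ✓
(proc5, proc8): proc5 during proc8 ✓
(proc6, proc4): proc6 during proc4 ✓
(proc6, proc9): proc6 during proc9 ✓
(proc7, proc2): proc7 during proc2 ✓
Count: 6.

6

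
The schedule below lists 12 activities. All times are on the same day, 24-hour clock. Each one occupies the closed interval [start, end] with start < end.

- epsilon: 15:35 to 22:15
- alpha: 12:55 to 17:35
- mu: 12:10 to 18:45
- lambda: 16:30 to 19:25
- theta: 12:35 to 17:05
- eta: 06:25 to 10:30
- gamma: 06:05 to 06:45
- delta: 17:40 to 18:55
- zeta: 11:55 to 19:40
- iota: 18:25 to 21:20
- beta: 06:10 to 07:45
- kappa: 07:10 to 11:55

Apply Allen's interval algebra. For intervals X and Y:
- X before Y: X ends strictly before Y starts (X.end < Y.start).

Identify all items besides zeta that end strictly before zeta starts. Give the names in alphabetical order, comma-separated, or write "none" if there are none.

beta, eta, gamma

Target zeta = [11:55, 19:40].
alpha [12:55, 17:35] → during → no.
beta [06:10, 07:45] → before → yes.
delta [17:40, 18:55] → during → no.
epsilon [15:35, 22:15] → overlapped-by → no.
eta [06:25, 10:30] → before → yes.
gamma [06:05, 06:45] → before → yes.
iota [18:25, 21:20] → overlapped-by → no.
kappa [07:10, 11:55] → meets → no.
lambda [16:30, 19:25] → during → no.
mu [12:10, 18:45] → during → no.
theta [12:35, 17:05] → during → no.
Result: beta, eta, gamma.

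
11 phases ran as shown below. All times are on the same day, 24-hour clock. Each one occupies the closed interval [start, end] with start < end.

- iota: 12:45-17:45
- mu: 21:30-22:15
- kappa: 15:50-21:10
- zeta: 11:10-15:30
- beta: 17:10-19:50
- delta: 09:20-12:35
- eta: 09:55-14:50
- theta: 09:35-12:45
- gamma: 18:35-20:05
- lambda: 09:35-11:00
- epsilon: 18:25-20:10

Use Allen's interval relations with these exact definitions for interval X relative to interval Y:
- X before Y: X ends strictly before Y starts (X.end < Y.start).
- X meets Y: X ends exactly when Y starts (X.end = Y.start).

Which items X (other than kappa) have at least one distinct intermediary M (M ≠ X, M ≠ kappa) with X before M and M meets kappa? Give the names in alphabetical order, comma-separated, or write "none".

Target kappa = [15:50, 21:10].
Intermediaries M with M meets kappa: none.
Union: none.

none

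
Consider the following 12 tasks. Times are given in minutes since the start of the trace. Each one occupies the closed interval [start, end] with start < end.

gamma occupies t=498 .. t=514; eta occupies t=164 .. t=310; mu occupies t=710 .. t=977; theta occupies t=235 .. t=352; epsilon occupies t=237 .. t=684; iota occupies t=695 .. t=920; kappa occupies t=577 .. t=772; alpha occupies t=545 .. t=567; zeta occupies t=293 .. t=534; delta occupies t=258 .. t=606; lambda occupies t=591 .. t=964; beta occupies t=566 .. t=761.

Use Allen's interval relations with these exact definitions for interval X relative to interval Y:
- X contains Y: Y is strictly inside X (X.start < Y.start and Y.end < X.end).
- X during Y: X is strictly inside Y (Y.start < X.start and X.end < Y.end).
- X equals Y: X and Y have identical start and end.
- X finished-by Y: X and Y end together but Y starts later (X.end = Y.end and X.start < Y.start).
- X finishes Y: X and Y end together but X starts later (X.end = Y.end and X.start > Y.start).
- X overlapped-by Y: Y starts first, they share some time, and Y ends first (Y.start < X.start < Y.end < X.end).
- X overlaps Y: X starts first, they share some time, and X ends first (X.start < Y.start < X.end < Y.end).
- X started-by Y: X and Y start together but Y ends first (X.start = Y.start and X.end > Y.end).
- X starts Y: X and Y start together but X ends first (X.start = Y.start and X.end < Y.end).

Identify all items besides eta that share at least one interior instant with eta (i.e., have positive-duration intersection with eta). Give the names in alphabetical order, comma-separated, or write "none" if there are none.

Target eta = [t=164, t=310].
alpha [t=545, t=567] → after → no.
beta [t=566, t=761] → after → no.
delta [t=258, t=606] → overlapped-by → yes.
epsilon [t=237, t=684] → overlapped-by → yes.
gamma [t=498, t=514] → after → no.
iota [t=695, t=920] → after → no.
kappa [t=577, t=772] → after → no.
lambda [t=591, t=964] → after → no.
mu [t=710, t=977] → after → no.
theta [t=235, t=352] → overlapped-by → yes.
zeta [t=293, t=534] → overlapped-by → yes.
Result: delta, epsilon, theta, zeta.

delta, epsilon, theta, zeta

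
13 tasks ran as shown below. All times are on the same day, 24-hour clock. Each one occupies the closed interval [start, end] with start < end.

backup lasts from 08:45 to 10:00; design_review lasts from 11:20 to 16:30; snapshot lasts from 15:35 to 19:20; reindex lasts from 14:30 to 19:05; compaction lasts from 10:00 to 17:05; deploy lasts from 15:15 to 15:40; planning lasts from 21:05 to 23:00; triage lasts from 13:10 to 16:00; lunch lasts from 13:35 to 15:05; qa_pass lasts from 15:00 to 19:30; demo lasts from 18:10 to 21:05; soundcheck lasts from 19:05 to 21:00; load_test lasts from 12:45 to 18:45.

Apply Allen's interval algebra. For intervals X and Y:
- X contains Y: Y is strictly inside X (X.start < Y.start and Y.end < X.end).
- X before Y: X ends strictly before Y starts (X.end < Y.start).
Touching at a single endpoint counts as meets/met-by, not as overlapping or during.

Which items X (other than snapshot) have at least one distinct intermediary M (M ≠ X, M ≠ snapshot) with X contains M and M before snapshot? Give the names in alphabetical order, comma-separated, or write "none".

compaction, design_review, load_test, triage

Target snapshot = [15:35, 19:20].
Intermediaries M with M before snapshot: backup, lunch.
Via backup — items with X contains backup: none.
Via lunch — items with X contains lunch: compaction, design_review, load_test, triage.
Union: compaction, design_review, load_test, triage.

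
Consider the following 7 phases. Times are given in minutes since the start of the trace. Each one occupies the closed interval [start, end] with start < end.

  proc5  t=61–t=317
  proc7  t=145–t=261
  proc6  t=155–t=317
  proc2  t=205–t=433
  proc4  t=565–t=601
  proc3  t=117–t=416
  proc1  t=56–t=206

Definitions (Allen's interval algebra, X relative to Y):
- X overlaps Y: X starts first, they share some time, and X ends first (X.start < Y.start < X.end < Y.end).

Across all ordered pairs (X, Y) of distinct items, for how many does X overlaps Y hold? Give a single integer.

Checking all 42 ordered pairs for relation 'overlaps'; matching pairs in alphabetical order:
(proc1, proc2): proc1 overlaps proc2 ✓
(proc1, proc3): proc1 overlaps proc3 ✓
(proc1, proc5): proc1 overlaps proc5 ✓
(proc1, proc6): proc1 overlaps proc6 ✓
(proc1, proc7): proc1 overlaps proc7 ✓
(proc3, proc2): proc3 overlaps proc2 ✓
(proc5, proc2): proc5 overlaps proc2 ✓
(proc5, proc3): proc5 overlaps proc3 ✓
(proc6, proc2): proc6 overlaps proc2 ✓
(proc7, proc2): proc7 overlaps proc2 ✓
(proc7, proc6): proc7 overlaps proc6 ✓
Count: 11.

11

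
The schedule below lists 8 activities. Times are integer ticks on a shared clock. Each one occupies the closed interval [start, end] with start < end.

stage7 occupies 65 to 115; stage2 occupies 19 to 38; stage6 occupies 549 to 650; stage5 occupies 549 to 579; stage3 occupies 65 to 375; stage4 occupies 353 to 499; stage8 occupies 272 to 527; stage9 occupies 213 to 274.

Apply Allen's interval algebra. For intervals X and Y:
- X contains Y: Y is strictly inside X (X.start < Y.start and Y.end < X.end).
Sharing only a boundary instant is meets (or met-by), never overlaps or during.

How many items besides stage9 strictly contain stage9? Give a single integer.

1

Target stage9 = [213, 274].
stage2 [19, 38] → before → no.
stage3 [65, 375] → contains → counts.
stage4 [353, 499] → after → no.
stage5 [549, 579] → after → no.
stage6 [549, 650] → after → no.
stage7 [65, 115] → before → no.
stage8 [272, 527] → overlapped-by → no.
Total: 1.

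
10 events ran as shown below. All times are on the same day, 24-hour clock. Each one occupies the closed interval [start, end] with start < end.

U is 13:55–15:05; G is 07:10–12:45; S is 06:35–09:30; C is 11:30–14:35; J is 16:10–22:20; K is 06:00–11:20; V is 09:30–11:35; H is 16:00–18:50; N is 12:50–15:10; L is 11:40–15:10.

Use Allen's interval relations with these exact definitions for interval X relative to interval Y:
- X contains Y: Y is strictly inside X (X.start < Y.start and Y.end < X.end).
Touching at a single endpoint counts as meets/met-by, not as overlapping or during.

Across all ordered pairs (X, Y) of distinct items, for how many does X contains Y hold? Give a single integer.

Checking all 90 ordered pairs for relation 'contains'; matching pairs in alphabetical order:
(G, V): G contains V ✓
(K, S): K contains S ✓
(L, U): L contains U ✓
(N, U): N contains U ✓
Count: 4.

4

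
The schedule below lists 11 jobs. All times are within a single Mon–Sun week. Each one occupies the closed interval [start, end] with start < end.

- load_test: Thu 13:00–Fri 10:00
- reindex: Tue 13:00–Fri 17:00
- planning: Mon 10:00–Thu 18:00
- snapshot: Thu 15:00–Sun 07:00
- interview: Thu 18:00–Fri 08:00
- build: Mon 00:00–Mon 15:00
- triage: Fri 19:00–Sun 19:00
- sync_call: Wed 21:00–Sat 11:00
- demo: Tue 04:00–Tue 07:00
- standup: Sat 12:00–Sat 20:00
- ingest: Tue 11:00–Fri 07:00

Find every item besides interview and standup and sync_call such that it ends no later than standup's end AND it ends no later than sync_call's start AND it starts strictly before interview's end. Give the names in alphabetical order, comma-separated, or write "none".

build, demo

Conditions: its end is no later than standup's end (X.end <= Sat 20:00) AND its end is no later than sync_call's start (X.end <= Wed 21:00) AND its start is strictly before interview's end (X.start < Fri 08:00).
build: end Mon 15:00 <= Sat 20:00? ✓; end Mon 15:00 <= Wed 21:00? ✓; start Mon 00:00 < Fri 08:00? ✓ → yes.
demo: end Tue 07:00 <= Sat 20:00? ✓; end Tue 07:00 <= Wed 21:00? ✓; start Tue 04:00 < Fri 08:00? ✓ → yes.
ingest: end Fri 07:00 <= Sat 20:00? ✓; end Fri 07:00 <= Wed 21:00? ✗; start Tue 11:00 < Fri 08:00? ✓ → no.
load_test: end Fri 10:00 <= Sat 20:00? ✓; end Fri 10:00 <= Wed 21:00? ✗; start Thu 13:00 < Fri 08:00? ✓ → no.
planning: end Thu 18:00 <= Sat 20:00? ✓; end Thu 18:00 <= Wed 21:00? ✗; start Mon 10:00 < Fri 08:00? ✓ → no.
reindex: end Fri 17:00 <= Sat 20:00? ✓; end Fri 17:00 <= Wed 21:00? ✗; start Tue 13:00 < Fri 08:00? ✓ → no.
snapshot: end Sun 07:00 <= Sat 20:00? ✗; end Sun 07:00 <= Wed 21:00? ✗; start Thu 15:00 < Fri 08:00? ✓ → no.
triage: end Sun 19:00 <= Sat 20:00? ✗; end Sun 19:00 <= Wed 21:00? ✗; start Fri 19:00 < Fri 08:00? ✗ → no.
Result: build, demo.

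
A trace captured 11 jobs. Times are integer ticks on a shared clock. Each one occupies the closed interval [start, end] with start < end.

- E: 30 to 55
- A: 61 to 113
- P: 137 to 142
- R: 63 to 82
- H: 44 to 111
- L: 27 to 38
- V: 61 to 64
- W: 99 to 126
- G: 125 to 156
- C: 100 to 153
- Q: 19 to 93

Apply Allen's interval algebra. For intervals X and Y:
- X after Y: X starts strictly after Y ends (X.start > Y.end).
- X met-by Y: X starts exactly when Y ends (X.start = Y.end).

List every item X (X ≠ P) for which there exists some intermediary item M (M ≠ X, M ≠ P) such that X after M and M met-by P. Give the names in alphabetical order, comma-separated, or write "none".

Target P = [137, 142].
Intermediaries M with M met-by P: none.
Union: none.

none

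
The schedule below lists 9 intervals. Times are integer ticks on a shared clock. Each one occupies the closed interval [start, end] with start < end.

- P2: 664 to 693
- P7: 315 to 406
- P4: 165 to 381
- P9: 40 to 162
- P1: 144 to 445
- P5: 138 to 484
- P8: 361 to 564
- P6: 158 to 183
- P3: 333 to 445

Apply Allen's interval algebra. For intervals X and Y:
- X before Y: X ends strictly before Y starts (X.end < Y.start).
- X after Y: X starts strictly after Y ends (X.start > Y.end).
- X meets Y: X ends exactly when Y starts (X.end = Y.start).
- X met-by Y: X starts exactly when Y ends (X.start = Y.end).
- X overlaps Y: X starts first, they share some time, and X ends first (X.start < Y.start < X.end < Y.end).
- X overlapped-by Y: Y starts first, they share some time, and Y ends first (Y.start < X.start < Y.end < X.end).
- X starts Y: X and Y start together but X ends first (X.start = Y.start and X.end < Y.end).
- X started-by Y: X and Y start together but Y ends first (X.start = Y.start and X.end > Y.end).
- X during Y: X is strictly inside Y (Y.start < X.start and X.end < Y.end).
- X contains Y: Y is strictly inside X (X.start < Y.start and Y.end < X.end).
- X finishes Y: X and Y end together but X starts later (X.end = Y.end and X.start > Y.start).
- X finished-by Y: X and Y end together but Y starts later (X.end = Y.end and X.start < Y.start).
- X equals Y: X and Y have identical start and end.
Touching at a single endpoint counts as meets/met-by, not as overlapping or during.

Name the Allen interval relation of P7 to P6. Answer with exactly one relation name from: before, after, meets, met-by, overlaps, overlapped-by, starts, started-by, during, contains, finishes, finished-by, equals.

P7 = [315, 406]; P6 = [158, 183].
Compare endpoints: P7.start > P6.start, P7.start > P6.end, P7.end > P6.start, P7.end > P6.end.
That pattern is 'after'.

after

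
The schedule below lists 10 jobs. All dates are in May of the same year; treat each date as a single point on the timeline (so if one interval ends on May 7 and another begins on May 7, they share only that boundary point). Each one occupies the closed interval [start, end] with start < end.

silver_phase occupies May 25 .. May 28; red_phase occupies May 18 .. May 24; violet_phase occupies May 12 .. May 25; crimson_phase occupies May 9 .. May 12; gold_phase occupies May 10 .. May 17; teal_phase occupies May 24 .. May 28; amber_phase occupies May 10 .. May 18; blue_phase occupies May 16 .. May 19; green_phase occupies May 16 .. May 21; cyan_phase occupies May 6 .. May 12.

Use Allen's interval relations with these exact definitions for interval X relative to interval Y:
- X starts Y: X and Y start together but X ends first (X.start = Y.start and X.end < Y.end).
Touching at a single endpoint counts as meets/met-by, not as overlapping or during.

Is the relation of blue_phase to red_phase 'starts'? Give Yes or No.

No

blue_phase = [May 16, May 19], red_phase = [May 18, May 24].
Actual relation of blue_phase to red_phase: overlaps.
Asked whether 'starts' holds → No.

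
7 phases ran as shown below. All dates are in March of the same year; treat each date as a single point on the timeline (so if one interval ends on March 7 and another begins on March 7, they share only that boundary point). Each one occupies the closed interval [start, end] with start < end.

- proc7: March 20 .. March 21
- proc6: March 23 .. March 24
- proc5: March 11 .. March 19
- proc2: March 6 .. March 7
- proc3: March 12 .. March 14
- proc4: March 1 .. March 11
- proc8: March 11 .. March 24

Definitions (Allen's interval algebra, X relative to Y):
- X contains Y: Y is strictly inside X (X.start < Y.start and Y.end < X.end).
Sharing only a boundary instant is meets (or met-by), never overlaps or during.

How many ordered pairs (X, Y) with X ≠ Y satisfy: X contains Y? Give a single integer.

Checking all 42 ordered pairs for relation 'contains'; matching pairs in alphabetical order:
(proc4, proc2): proc4 contains proc2 ✓
(proc5, proc3): proc5 contains proc3 ✓
(proc8, proc3): proc8 contains proc3 ✓
(proc8, proc7): proc8 contains proc7 ✓
Count: 4.

4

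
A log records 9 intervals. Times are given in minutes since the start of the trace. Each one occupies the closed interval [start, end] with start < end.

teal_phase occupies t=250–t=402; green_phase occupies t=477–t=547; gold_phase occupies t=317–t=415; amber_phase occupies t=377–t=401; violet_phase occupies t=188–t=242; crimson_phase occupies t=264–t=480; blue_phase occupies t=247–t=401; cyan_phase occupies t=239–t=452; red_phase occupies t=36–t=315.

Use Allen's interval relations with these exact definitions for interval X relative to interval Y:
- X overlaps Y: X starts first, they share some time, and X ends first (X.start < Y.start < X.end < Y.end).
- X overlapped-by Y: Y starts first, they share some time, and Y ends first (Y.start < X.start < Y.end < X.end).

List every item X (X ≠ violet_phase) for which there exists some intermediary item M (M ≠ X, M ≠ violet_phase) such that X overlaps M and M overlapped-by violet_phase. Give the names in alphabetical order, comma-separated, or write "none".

Target violet_phase = [t=188, t=242].
Intermediaries M with M overlapped-by violet_phase: cyan_phase.
Via cyan_phase — items with X overlaps cyan_phase: red_phase.
Union: red_phase.

red_phase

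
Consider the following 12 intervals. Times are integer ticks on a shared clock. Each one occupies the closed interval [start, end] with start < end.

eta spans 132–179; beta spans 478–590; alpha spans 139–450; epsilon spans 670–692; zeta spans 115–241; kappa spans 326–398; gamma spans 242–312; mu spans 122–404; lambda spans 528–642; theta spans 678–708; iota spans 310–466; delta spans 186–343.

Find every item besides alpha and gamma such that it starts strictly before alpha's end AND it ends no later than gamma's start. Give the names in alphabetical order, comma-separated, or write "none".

eta, zeta

Conditions: its start is strictly before alpha's end (X.start < 450) AND its end is no later than gamma's start (X.end <= 242).
beta: start 478 < 450? ✗; end 590 <= 242? ✗ → no.
delta: start 186 < 450? ✓; end 343 <= 242? ✗ → no.
epsilon: start 670 < 450? ✗; end 692 <= 242? ✗ → no.
eta: start 132 < 450? ✓; end 179 <= 242? ✓ → yes.
iota: start 310 < 450? ✓; end 466 <= 242? ✗ → no.
kappa: start 326 < 450? ✓; end 398 <= 242? ✗ → no.
lambda: start 528 < 450? ✗; end 642 <= 242? ✗ → no.
mu: start 122 < 450? ✓; end 404 <= 242? ✗ → no.
theta: start 678 < 450? ✗; end 708 <= 242? ✗ → no.
zeta: start 115 < 450? ✓; end 241 <= 242? ✓ → yes.
Result: eta, zeta.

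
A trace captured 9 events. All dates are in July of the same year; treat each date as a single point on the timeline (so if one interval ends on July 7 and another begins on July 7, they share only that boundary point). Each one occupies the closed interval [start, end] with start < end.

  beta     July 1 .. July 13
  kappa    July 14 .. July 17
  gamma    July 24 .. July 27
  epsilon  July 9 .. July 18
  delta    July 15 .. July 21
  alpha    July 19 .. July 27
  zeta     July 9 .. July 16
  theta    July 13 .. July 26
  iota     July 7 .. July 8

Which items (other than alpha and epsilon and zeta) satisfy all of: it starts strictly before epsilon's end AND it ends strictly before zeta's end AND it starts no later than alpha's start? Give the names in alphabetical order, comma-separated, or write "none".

Conditions: its start is strictly before epsilon's end (X.start < July 18) AND its end is strictly before zeta's end (X.end < July 16) AND its start is no later than alpha's start (X.start <= July 19).
beta: start July 1 < July 18? ✓; end July 13 < July 16? ✓; start July 1 <= July 19? ✓ → yes.
delta: start July 15 < July 18? ✓; end July 21 < July 16? ✗; start July 15 <= July 19? ✓ → no.
gamma: start July 24 < July 18? ✗; end July 27 < July 16? ✗; start July 24 <= July 19? ✗ → no.
iota: start July 7 < July 18? ✓; end July 8 < July 16? ✓; start July 7 <= July 19? ✓ → yes.
kappa: start July 14 < July 18? ✓; end July 17 < July 16? ✗; start July 14 <= July 19? ✓ → no.
theta: start July 13 < July 18? ✓; end July 26 < July 16? ✗; start July 13 <= July 19? ✓ → no.
Result: beta, iota.

beta, iota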